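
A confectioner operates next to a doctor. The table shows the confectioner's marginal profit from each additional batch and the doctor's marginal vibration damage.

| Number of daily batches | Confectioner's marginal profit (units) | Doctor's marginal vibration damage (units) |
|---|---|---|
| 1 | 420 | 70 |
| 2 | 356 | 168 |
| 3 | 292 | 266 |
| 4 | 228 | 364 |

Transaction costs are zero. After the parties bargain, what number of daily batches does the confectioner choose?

3

Bargaining reaches the level where marginal profit last exceeds marginal vibration damage.
That holds through level 3 (292 ≥ 266) but not at 4 (228 < 364).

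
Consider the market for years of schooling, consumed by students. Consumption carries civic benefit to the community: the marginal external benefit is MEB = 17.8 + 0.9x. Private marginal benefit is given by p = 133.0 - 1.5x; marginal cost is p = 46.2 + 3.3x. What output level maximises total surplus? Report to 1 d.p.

Social marginal benefit = demand + MEB = 150.8 - 0.6x.
Set SMB = MC: 150.8 - 0.6x = 46.2 + 3.3x → x* = 26.8205.

x* = 26.8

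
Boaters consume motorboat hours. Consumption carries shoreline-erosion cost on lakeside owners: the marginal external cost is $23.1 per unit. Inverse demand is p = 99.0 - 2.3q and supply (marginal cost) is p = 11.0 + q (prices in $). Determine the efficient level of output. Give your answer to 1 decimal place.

q* = 19.7

Social marginal benefit = demand − MEC = 75.9 - 2.3q.
Set SMB = MC: 75.9 - 2.3q = 11.0 + q → q* = 19.6667.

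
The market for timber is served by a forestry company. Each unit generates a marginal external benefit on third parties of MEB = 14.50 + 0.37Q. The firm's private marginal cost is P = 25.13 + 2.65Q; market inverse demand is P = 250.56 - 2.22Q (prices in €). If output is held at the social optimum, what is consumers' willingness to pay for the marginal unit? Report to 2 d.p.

P = €132.19

Social marginal cost = private MC − MEB = 10.63 + 2.28Q.
Set SMC = demand: 10.63 + 2.28Q = 250.56 - 2.22Q → Q* = 53.3178.
Consumer price on the demand curve at Q*: 250.56 − 2.22×53.3178 = 132.1945.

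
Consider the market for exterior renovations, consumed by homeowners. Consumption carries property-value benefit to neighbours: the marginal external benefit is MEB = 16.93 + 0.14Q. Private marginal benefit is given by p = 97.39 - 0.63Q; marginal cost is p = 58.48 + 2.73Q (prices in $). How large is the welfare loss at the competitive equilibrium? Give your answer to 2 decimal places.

Market equilibrium (private): 58.48 + 2.73Q = 97.39 - 0.63Q → Q_m = 11.5804.
Social marginal benefit = demand + MEB = 114.32 - 0.49Q.
Set SMB = MC: 114.32 - 0.49Q = 58.48 + 2.73Q → Q* = 17.3416.
The welfare-loss triangle has base |Q_m − Q*| and height MEB(Q_m) (the vertical gap between SMB and MC is zero at Q* and MEB at Q_m).
DWL = ½ × 5.7612 × 18.5513 = 53.4389.

DWL = $53.44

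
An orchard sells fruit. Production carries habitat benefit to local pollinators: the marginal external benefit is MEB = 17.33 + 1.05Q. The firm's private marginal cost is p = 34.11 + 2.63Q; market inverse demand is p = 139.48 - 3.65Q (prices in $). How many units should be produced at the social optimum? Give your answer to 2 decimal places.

Q* = 23.46

Social marginal cost = private MC − MEB = 16.78 + 1.58Q.
Set SMC = demand: 16.78 + 1.58Q = 139.48 - 3.65Q → Q* = 23.4608.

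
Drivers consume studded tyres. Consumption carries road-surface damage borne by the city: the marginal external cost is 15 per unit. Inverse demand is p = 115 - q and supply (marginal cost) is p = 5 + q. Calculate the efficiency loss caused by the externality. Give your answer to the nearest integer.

Market equilibrium (private): 5 + q = 115 - q → q_m = 55.0000.
Social marginal benefit = demand − MEC = 100 - q.
Set SMB = MC: 100 - q = 5 + q → q* = 47.5000.
Between q* and q_m the wedge MC − SMB runs linearly from 0 to MEC(q_m), so the loss is a triangle.
DWL = ½ × 7.5000 × 15.0000 = 56.2500.

DWL = 56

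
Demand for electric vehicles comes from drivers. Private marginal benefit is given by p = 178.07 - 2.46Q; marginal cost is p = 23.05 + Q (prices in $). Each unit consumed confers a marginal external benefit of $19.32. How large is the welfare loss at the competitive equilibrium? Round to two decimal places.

Market equilibrium (private): 23.05 + Q = 178.07 - 2.46Q → Q_m = 44.8035.
Social marginal benefit = demand + MEB = 197.39 - 2.46Q.
Set SMB = MC: 197.39 - 2.46Q = 23.05 + Q → Q* = 50.3873.
The loss is the area between SMB and MC from Q* to Q_m; with linear curves that's a triangle of height MEB(Q_m).
DWL = ½ × 5.5838 × 19.3200 = 53.9395.

DWL = $53.94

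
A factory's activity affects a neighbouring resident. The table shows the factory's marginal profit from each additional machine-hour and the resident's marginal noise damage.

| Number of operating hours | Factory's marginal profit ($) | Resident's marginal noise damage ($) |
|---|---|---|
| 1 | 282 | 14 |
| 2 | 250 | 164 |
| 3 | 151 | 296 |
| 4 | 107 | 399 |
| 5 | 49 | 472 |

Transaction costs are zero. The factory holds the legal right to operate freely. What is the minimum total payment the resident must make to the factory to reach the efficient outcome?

Left alone the factory would choose level 5 (marginal profit stays positive).
Efficient level: k* = 2 (marginal profit ≥ marginal noise damage through 2).
The resident must at least cover the factory's forgone profit from cutting 5→2: 151 + 107 + 49 = 307.

$307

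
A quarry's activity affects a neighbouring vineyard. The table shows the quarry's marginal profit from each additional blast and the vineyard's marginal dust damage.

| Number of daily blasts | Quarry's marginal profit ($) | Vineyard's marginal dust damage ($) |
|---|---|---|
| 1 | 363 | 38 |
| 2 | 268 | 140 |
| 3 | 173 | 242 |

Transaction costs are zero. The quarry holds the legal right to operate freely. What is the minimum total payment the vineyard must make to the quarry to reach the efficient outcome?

$173

Left alone the quarry would choose level 3 (marginal profit stays positive).
Efficient level: k* = 2 (marginal profit ≥ marginal dust damage through 2).
The vineyard must at least cover the quarry's forgone profit from cutting 3→2: 173 = 173.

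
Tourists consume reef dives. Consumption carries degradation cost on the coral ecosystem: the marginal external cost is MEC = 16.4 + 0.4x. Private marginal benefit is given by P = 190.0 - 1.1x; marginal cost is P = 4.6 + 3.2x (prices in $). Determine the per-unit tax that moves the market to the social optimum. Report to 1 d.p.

tax = $30.8 per unit

Social marginal benefit = demand − MEC = 173.6 - 1.5x.
Set SMB = MC: 173.6 - 1.5x = 4.6 + 3.2x → x* = 35.9574.
The Pigouvian tax equals MEC at x*: 16.4 + 0.4×35.9574 = 30.7830.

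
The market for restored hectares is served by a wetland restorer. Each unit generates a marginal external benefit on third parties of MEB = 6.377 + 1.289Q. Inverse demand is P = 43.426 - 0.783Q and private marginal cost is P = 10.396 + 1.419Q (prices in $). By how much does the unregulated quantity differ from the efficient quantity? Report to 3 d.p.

28.162 units

Market equilibrium (private): 10.396 + 1.419Q = 43.426 - 0.783Q → Q_m = 15.0000.
Social marginal cost = private MC − MEB = 4.019 + 0.130Q.
Set SMC = demand: 4.019 + 0.130Q = 43.426 - 0.783Q → Q* = 43.1621.
Gap = |15.0000 − 43.1621| = 28.1621.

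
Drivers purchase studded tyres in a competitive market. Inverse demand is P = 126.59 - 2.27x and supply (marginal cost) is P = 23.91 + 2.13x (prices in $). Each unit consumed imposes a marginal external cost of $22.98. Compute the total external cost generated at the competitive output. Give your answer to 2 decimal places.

Market equilibrium (private): 23.91 + 2.13x = 126.59 - 2.27x → x_m = 23.3364.
Total external cost = MEC × x_m = 22.98 × 23.3364 = 536.2705.

$536.27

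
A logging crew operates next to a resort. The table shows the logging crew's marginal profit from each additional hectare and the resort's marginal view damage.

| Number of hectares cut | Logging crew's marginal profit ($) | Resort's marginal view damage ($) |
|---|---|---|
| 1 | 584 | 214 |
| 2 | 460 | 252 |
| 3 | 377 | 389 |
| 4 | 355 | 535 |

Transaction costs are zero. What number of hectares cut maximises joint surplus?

2

Bargaining reaches the level where marginal profit last exceeds marginal view damage.
That holds through level 2 (460 ≥ 252) but not at 3 (377 < 389).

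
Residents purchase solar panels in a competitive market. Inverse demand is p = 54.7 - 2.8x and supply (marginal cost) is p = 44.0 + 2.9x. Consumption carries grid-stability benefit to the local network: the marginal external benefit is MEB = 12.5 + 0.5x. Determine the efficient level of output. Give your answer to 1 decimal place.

Social marginal benefit = demand + MEB = 67.2 - 2.3x.
Set SMB = MC: 67.2 - 2.3x = 44.0 + 2.9x → x* = 4.4615.

x* = 4.5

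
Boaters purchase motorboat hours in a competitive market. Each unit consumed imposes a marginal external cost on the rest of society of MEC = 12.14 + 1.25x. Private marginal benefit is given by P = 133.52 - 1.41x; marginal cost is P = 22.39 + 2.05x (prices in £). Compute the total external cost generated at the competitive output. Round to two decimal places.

Market equilibrium (private): 22.39 + 2.05x = 133.52 - 1.41x → x_m = 32.1185.
Total external cost = ∫₀^{x_m} (12.14 + 1.25x) dx = 12.14×32.1185 + ½×1.25×32.1185² = 1034.6674.

£1034.67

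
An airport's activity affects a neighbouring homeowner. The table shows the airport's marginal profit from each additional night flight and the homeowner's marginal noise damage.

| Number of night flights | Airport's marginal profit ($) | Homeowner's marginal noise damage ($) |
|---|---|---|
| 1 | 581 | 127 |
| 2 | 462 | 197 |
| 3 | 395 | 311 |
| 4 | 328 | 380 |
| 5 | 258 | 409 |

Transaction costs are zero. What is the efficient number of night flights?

Bargaining reaches the level where marginal profit last exceeds marginal noise damage.
That holds through level 3 (395 ≥ 311) but not at 4 (328 < 380).

3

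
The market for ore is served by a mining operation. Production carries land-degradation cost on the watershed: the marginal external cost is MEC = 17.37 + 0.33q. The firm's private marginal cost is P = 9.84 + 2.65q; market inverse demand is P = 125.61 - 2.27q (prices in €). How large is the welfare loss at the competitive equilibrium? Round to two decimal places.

DWL = €60.17

Market equilibrium (private): 9.84 + 2.65q = 125.61 - 2.27q → q_m = 23.5305.
Social marginal cost = private MC + MEC = 27.21 + 2.98q.
Set SMC = demand: 27.21 + 2.98q = 125.61 - 2.27q → q* = 18.7429.
Between q* and q_m the wedge SMC − demand runs linearly from 0 to MEC(q_m), so the loss is a triangle.
DWL = ½ × 4.7876 × 25.1351 = 60.1684.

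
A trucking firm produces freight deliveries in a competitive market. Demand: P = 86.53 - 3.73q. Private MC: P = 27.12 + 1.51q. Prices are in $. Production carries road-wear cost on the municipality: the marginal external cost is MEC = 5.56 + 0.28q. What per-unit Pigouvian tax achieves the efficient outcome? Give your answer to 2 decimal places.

tax = $8.29 per unit

Social marginal cost = private MC + MEC = 32.68 + 1.79q.
Set SMC = demand: 32.68 + 1.79q = 86.53 - 3.73q → q* = 9.7554.
The Pigouvian tax equals MEC at q*: 5.56 + 0.28×9.7554 = 8.2915.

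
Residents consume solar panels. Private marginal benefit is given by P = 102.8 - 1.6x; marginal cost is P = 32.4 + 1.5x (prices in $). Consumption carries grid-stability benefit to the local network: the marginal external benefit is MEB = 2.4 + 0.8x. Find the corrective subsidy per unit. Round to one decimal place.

subsidy = $27.7 per unit

Social marginal benefit = demand + MEB = 105.2 - 0.8x.
Set SMB = MC: 105.2 - 0.8x = 32.4 + 1.5x → x* = 31.6522.
The Pigouvian subsidy equals MEB at x*: 2.4 + 0.8×31.6522 = 27.7218.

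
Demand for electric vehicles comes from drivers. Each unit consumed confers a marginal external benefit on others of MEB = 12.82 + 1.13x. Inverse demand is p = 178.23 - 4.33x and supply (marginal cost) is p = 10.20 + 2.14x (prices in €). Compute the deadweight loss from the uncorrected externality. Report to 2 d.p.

Market equilibrium (private): 10.20 + 2.14x = 178.23 - 4.33x → x_m = 25.9706.
Social marginal benefit = demand + MEB = 191.05 - 3.20x.
Set SMB = MC: 191.05 - 3.20x = 10.20 + 2.14x → x* = 33.8670.
The welfare-loss triangle has base |x_m − x*| and height MEB(x_m) (the vertical gap between SMB and MC is zero at x* and MEB at x_m).
DWL = ½ × 7.8964 × 42.1668 = 166.4830.

DWL = €166.48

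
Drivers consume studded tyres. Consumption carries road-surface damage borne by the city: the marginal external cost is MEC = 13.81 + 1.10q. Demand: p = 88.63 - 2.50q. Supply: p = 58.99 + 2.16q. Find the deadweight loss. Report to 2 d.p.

Market equilibrium (private): 58.99 + 2.16q = 88.63 - 2.50q → q_m = 6.3605.
Social marginal benefit = demand − MEC = 74.82 - 3.60q.
Set SMB = MC: 74.82 - 3.60q = 58.99 + 2.16q → q* = 2.7483.
Between q* and q_m the wedge MC − SMB runs linearly from 0 to MEC(q_m), so the loss is a triangle.
DWL = ½ × 3.6122 × 20.8066 = 37.5788.

DWL = 37.58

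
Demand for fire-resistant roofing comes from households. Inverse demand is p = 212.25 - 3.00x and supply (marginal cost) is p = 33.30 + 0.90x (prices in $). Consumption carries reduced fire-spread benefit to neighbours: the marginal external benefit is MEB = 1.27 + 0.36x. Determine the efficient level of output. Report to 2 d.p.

x* = 50.91

Social marginal benefit = demand + MEB = 213.52 - 2.64x.
Set SMB = MC: 213.52 - 2.64x = 33.30 + 0.90x → x* = 50.9096.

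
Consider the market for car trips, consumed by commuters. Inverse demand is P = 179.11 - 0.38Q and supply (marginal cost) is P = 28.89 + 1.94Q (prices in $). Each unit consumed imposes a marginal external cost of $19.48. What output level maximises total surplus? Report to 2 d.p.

Social marginal benefit = demand − MEC = 159.63 - 0.38Q.
Set SMB = MC: 159.63 - 0.38Q = 28.89 + 1.94Q → Q* = 56.3534.

Q* = 56.35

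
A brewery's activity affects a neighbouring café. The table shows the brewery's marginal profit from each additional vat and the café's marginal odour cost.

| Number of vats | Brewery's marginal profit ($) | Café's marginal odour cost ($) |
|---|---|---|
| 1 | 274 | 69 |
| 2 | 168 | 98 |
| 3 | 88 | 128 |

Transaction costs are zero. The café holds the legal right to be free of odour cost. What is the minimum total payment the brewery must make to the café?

Efficient level: marginal profit ≥ marginal odour cost through level 2, so k* = 2.
With the café holding the right, the brewery must at least compensate total damage at k*: 69 + 98 = 167.

$167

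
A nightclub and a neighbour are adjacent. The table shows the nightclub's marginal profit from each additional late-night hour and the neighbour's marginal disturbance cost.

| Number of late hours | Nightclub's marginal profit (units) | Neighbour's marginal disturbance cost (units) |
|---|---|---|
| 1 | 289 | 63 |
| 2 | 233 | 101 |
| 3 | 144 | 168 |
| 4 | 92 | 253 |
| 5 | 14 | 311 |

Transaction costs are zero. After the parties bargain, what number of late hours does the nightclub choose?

Bargaining reaches the level where marginal profit last exceeds marginal disturbance cost.
That holds through level 2 (233 ≥ 101) but not at 3 (144 < 168).

2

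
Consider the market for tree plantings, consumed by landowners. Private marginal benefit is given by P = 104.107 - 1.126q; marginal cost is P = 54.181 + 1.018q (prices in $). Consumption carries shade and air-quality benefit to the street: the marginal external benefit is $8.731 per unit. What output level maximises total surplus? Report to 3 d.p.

Social marginal benefit = demand + MEB = 112.838 - 1.126q.
Set SMB = MC: 112.838 - 1.126q = 54.181 + 1.018q → q* = 27.3587.

q* = 27.359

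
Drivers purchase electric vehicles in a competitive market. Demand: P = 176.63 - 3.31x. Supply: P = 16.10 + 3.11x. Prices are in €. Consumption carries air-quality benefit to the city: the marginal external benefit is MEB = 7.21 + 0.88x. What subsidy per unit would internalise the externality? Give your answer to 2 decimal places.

Social marginal benefit = demand + MEB = 183.84 - 2.43x.
Set SMB = MC: 183.84 - 2.43x = 16.10 + 3.11x → x* = 30.2780.
The Pigouvian subsidy equals MEB at x*: 7.21 + 0.88×30.2780 = 33.8546.

subsidy = €33.85 per unit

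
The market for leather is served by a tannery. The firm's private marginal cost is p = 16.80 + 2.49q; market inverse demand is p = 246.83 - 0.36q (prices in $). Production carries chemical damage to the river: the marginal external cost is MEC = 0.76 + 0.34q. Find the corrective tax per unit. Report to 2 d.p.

tax = $25.20 per unit

Social marginal cost = private MC + MEC = 17.56 + 2.83q.
Set SMC = demand: 17.56 + 2.83q = 246.83 - 0.36q → q* = 71.8715.
The Pigouvian tax equals MEC at q*: 0.76 + 0.34×71.8715 = 25.1963.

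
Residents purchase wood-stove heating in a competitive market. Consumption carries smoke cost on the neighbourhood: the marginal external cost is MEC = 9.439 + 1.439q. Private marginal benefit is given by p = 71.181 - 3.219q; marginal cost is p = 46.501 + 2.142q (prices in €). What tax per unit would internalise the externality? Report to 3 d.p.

tax = €12.664 per unit

Social marginal benefit = demand − MEC = 61.742 - 4.658q.
Set SMB = MC: 61.742 - 4.658q = 46.501 + 2.142q → q* = 2.2413.
The Pigouvian tax equals MEC at q*: 9.439 + 1.439×2.2413 = 12.6642.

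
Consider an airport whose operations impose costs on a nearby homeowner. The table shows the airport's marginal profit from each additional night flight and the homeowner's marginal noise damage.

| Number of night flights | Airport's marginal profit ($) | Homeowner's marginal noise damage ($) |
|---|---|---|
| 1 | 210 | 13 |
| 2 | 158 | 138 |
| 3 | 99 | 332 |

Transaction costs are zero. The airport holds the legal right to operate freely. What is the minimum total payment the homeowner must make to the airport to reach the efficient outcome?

$99

Left alone the airport would choose level 3 (marginal profit stays positive).
Efficient level: k* = 2 (marginal profit ≥ marginal noise damage through 2).
The homeowner must at least cover the airport's forgone profit from cutting 3→2: 99 = 99.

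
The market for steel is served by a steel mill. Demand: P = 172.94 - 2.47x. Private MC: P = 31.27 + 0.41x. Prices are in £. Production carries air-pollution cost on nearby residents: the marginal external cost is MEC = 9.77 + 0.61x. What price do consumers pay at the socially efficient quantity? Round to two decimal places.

P = £79.59

Social marginal cost = private MC + MEC = 41.04 + 1.02x.
Set SMC = demand: 41.04 + 1.02x = 172.94 - 2.47x → x* = 37.7937.
Consumer price on the demand curve at x*: 172.94 − 2.47×37.7937 = 79.5896.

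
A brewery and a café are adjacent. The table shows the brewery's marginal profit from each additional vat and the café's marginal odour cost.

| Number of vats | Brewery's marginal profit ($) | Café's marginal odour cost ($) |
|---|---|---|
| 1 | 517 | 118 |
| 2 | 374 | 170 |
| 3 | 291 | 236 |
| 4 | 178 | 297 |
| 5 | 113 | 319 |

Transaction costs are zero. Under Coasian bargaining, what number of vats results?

3

Bargaining reaches the level where marginal profit last exceeds marginal odour cost.
That holds through level 3 (291 ≥ 236) but not at 4 (178 < 297).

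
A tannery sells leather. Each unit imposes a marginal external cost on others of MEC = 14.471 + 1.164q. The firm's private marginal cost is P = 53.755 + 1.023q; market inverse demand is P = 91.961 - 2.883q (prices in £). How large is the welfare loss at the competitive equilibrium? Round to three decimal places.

DWL = £65.933

Market equilibrium (private): 53.755 + 1.023q = 91.961 - 2.883q → q_m = 9.7814.
Social marginal cost = private MC + MEC = 68.226 + 2.187q.
Set SMC = demand: 68.226 + 2.187q = 91.961 - 2.883q → q* = 4.6815.
Between q* and q_m the wedge SMC − demand runs linearly from 0 to MEC(q_m), so the loss is a triangle.
DWL = ½ × 5.0999 × 25.8565 = 65.9328.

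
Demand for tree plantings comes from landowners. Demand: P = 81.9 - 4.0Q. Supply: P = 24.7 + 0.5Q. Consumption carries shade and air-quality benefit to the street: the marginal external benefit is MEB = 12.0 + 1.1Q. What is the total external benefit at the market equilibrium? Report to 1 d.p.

Market equilibrium (private): 24.7 + 0.5Q = 81.9 - 4.0Q → Q_m = 12.7111.
Total external benefit = ∫₀^{Q_m} (12.0 + 1.1Q) dQ = 12.0×12.7111 + ½×1.1×12.7111² = 241.3978.

241.4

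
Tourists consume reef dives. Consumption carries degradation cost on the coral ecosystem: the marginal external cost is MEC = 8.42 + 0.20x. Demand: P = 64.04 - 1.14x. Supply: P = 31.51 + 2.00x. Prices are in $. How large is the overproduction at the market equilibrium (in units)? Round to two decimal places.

3.14 units

Market equilibrium (private): 31.51 + 2.00x = 64.04 - 1.14x → x_m = 10.3599.
Social marginal benefit = demand − MEC = 55.62 - 1.34x.
Set SMB = MC: 55.62 - 1.34x = 31.51 + 2.00x → x* = 7.2186.
Gap = |10.3599 − 7.2186| = 3.1413.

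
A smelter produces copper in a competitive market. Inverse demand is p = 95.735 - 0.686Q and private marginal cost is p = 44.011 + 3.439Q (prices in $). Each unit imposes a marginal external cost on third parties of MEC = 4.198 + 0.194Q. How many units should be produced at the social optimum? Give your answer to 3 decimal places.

Q* = 11.004

Social marginal cost = private MC + MEC = 48.209 + 3.633Q.
Set SMC = demand: 48.209 + 3.633Q = 95.735 - 0.686Q → Q* = 11.0039.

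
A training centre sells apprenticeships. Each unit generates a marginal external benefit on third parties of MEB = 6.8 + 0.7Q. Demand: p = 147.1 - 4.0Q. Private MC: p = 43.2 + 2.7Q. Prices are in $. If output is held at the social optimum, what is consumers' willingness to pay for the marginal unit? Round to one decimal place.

Social marginal cost = private MC − MEB = 36.4 + 2.0Q.
Set SMC = demand: 36.4 + 2.0Q = 147.1 - 4.0Q → Q* = 18.4500.
Consumer price on the demand curve at Q*: 147.1 − 4.0×18.4500 = 73.3000.

P = $73.3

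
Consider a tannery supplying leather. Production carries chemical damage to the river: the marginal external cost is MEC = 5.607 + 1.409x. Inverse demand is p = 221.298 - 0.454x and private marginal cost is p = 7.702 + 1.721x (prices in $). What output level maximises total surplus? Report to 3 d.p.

Social marginal cost = private MC + MEC = 13.309 + 3.130x.
Set SMC = demand: 13.309 + 3.130x = 221.298 - 0.454x → x* = 58.0326.

x* = 58.033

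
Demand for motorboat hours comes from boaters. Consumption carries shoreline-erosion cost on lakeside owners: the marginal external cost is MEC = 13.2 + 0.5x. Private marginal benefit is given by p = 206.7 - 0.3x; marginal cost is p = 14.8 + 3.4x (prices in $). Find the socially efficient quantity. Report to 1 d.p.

x* = 42.5

Social marginal benefit = demand − MEC = 193.5 - 0.8x.
Set SMB = MC: 193.5 - 0.8x = 14.8 + 3.4x → x* = 42.5476.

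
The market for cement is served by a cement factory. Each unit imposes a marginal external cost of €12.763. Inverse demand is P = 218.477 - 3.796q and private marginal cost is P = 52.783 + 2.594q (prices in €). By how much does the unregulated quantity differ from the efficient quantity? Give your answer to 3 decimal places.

1.997 units

Market equilibrium (private): 52.783 + 2.594q = 218.477 - 3.796q → q_m = 25.9302.
Social marginal cost = private MC + MEC = 65.546 + 2.594q.
Set SMC = demand: 65.546 + 2.594q = 218.477 - 3.796q → q* = 23.9329.
Gap = |25.9302 − 23.9329| = 1.9973.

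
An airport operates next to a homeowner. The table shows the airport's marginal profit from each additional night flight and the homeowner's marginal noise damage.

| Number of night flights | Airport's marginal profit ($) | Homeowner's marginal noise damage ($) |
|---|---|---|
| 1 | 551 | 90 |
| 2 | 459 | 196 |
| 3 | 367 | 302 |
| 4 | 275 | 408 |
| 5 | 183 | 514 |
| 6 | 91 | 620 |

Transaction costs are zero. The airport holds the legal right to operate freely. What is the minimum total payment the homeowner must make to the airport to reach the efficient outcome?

$549

Left alone the airport would choose level 6 (marginal profit stays positive).
Efficient level: k* = 3 (marginal profit ≥ marginal noise damage through 3).
The homeowner must at least cover the airport's forgone profit from cutting 6→3: 275 + 183 + 91 = 549.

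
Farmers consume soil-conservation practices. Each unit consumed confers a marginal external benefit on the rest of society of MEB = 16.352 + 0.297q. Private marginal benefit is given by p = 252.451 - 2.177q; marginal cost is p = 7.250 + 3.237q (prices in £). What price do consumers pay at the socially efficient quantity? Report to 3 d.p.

P = £141.175

Social marginal benefit = demand + MEB = 268.803 - 1.880q.
Set SMB = MC: 268.803 - 1.880q = 7.250 + 3.237q → q* = 51.1145.
Consumer price on the demand curve at q*: 252.451 − 2.177×51.1145 = 141.1747.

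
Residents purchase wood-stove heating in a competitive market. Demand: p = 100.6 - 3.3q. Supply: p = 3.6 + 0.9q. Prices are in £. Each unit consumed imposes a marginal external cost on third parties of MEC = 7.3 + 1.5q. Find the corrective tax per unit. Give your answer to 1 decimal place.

tax = £30.9 per unit

Social marginal benefit = demand − MEC = 93.3 - 4.8q.
Set SMB = MC: 93.3 - 4.8q = 3.6 + 0.9q → q* = 15.7368.
The Pigouvian tax equals MEC at q*: 7.3 + 1.5×15.7368 = 30.9052.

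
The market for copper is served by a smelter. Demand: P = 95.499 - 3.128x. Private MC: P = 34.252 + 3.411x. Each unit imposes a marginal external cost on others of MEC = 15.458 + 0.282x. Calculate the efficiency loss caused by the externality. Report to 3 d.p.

DWL = 24.013

Market equilibrium (private): 34.252 + 3.411x = 95.499 - 3.128x → x_m = 9.3664.
Social marginal cost = private MC + MEC = 49.710 + 3.693x.
Set SMC = demand: 49.710 + 3.693x = 95.499 - 3.128x → x* = 6.7129.
The loss is the area between SMC and demand from x* to x_m; with linear curves that's a triangle of height MEC(x_m).
DWL = ½ × 2.6535 × 18.0993 = 24.0132.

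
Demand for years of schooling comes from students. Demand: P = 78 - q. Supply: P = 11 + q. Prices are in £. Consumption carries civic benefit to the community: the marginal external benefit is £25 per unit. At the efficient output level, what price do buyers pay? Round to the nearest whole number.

P = £32

Social marginal benefit = demand + MEB = 103 - q.
Set SMB = MC: 103 - q = 11 + q → q* = 46.0000.
Consumer price on the demand curve at q*: 78 − 1×46.0000 = 32.0000.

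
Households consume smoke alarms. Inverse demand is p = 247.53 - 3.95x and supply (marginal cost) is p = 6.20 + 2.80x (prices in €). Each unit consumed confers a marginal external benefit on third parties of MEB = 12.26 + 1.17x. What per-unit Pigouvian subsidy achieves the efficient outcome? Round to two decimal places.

Social marginal benefit = demand + MEB = 259.79 - 2.78x.
Set SMB = MC: 259.79 - 2.78x = 6.20 + 2.80x → x* = 45.4462.
The Pigouvian subsidy equals MEB at x*: 12.26 + 1.17×45.4462 = 65.4321.

subsidy = €65.43 per unit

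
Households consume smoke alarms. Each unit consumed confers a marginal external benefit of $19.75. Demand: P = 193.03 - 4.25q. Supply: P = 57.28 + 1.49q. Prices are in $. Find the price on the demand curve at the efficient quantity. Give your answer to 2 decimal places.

Social marginal benefit = demand + MEB = 212.78 - 4.25q.
Set SMB = MC: 212.78 - 4.25q = 57.28 + 1.49q → q* = 27.0906.
Consumer price on the demand curve at q*: 193.03 − 4.25×27.0906 = 77.8950.

P = $77.89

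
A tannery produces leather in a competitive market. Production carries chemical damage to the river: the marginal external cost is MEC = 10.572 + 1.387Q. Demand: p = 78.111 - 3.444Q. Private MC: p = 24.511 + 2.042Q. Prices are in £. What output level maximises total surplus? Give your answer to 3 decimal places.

Q* = 6.260

Social marginal cost = private MC + MEC = 35.083 + 3.429Q.
Set SMC = demand: 35.083 + 3.429Q = 78.111 - 3.444Q → Q* = 6.2604.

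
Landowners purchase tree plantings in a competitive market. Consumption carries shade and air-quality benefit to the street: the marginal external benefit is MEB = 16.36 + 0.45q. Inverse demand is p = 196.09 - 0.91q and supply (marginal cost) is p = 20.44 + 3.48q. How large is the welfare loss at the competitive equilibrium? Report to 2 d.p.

Market equilibrium (private): 20.44 + 3.48q = 196.09 - 0.91q → q_m = 40.0114.
Social marginal benefit = demand + MEB = 212.45 - 0.46q.
Set SMB = MC: 212.45 - 0.46q = 20.44 + 3.48q → q* = 48.7335.
Between q* and q_m the wedge SMB − MC runs linearly from 0 to MEB(q_m), so the loss is a triangle.
DWL = ½ × 8.7221 × 34.3651 = 149.8679.

DWL = 149.87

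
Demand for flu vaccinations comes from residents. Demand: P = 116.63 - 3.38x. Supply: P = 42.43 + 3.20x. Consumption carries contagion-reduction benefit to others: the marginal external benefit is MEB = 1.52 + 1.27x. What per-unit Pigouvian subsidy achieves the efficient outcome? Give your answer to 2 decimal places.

subsidy = 19.63 per unit

Social marginal benefit = demand + MEB = 118.15 - 2.11x.
Set SMB = MC: 118.15 - 2.11x = 42.43 + 3.20x → x* = 14.2599.
The Pigouvian subsidy equals MEB at x*: 1.52 + 1.27×14.2599 = 19.6301.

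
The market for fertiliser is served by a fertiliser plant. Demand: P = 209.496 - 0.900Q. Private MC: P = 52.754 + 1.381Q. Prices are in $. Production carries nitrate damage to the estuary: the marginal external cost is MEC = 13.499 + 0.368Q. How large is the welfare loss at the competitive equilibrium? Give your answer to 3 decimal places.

DWL = $283.957

Market equilibrium (private): 52.754 + 1.381Q = 209.496 - 0.900Q → Q_m = 68.7164.
Social marginal cost = private MC + MEC = 66.253 + 1.749Q.
Set SMC = demand: 66.253 + 1.749Q = 209.496 - 0.900Q → Q* = 54.0744.
The welfare-loss triangle has base |Q_m − Q*| and height MEC(Q_m) (the vertical gap between SMC and demand is zero at Q* and MEC at Q_m).
DWL = ½ × 14.6420 × 38.7866 = 283.9567.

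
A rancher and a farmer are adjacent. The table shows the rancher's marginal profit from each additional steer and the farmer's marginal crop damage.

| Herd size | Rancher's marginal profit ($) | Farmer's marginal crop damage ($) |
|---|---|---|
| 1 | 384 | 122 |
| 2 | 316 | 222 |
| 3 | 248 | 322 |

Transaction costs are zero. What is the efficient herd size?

2

Bargaining reaches the level where marginal profit last exceeds marginal crop damage.
That holds through level 2 (316 ≥ 222) but not at 3 (248 < 322).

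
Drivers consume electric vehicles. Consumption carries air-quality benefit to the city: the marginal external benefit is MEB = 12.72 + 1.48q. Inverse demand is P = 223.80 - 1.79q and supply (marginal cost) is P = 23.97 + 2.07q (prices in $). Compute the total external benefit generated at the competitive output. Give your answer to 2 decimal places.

$2641.76

Market equilibrium (private): 23.97 + 2.07q = 223.80 - 1.79q → q_m = 51.7694.
Total external benefit = ∫₀^{q_m} (12.72 + 1.48q) dq = 12.72×51.7694 + ½×1.48×51.7694² = 2641.7591.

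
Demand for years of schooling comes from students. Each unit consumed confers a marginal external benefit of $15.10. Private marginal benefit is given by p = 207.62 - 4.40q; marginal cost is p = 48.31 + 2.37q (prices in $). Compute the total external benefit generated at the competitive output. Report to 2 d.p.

$355.33

Market equilibrium (private): 48.31 + 2.37q = 207.62 - 4.40q → q_m = 23.5318.
Total external benefit = MEB × q_m = 15.10 × 23.5318 = 355.3302.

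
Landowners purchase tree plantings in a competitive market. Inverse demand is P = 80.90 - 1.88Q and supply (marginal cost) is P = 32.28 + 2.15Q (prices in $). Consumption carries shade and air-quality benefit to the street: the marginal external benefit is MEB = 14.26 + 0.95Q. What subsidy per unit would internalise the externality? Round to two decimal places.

Social marginal benefit = demand + MEB = 95.16 - 0.93Q.
Set SMB = MC: 95.16 - 0.93Q = 32.28 + 2.15Q → Q* = 20.4156.
The Pigouvian subsidy equals MEB at Q*: 14.26 + 0.95×20.4156 = 33.6548.

subsidy = $33.65 per unit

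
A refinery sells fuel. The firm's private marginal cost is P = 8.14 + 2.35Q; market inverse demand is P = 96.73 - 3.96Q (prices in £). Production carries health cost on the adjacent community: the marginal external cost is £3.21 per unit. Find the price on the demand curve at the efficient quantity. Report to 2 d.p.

Social marginal cost = private MC + MEC = 11.35 + 2.35Q.
Set SMC = demand: 11.35 + 2.35Q = 96.73 - 3.96Q → Q* = 13.5309.
Consumer price on the demand curve at Q*: 96.73 − 3.96×13.5309 = 43.1476.

P = £43.15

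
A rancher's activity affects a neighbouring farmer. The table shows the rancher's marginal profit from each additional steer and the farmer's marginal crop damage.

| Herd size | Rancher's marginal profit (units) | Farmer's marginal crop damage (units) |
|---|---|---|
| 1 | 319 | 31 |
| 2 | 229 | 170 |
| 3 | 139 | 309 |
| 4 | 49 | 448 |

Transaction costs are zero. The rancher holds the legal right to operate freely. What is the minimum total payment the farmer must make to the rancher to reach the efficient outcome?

Left alone the rancher would choose level 4 (marginal profit stays positive).
Efficient level: k* = 2 (marginal profit ≥ marginal crop damage through 2).
The farmer must at least cover the rancher's forgone profit from cutting 4→2: 139 + 49 = 188.

188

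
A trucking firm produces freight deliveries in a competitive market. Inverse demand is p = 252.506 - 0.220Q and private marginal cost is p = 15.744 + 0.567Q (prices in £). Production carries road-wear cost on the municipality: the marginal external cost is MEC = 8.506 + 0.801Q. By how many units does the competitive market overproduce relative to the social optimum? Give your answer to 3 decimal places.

157.103 units

Market equilibrium (private): 15.744 + 0.567Q = 252.506 - 0.220Q → Q_m = 300.8412.
Social marginal cost = private MC + MEC = 24.250 + 1.368Q.
Set SMC = demand: 24.250 + 1.368Q = 252.506 - 0.220Q → Q* = 143.7380.
Gap = |300.8412 − 143.7380| = 157.1032.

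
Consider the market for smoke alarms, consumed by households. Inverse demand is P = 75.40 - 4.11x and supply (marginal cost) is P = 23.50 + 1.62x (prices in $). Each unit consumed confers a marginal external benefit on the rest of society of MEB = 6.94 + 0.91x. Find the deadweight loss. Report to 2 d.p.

Market equilibrium (private): 23.50 + 1.62x = 75.40 - 4.11x → x_m = 9.0576.
Social marginal benefit = demand + MEB = 82.34 - 3.20x.
Set SMB = MC: 82.34 - 3.20x = 23.50 + 1.62x → x* = 12.2075.
Between x* and x_m the wedge SMB − MC runs linearly from 0 to MEB(x_m), so the loss is a triangle.
DWL = ½ × 3.1499 × 15.1824 = 23.9115.

DWL = $23.91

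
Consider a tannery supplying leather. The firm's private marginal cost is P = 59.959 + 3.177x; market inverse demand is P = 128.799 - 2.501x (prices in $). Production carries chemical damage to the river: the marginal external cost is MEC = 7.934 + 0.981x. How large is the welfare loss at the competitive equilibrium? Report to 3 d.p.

DWL = $29.519

Market equilibrium (private): 59.959 + 3.177x = 128.799 - 2.501x → x_m = 12.1240.
Social marginal cost = private MC + MEC = 67.893 + 4.158x.
Set SMC = demand: 67.893 + 4.158x = 128.799 - 2.501x → x* = 9.1464.
The welfare-loss triangle has base |x_m − x*| and height MEC(x_m) (the vertical gap between SMC and demand is zero at x* and MEC at x_m).
DWL = ½ × 2.9776 × 19.8276 = 29.5193.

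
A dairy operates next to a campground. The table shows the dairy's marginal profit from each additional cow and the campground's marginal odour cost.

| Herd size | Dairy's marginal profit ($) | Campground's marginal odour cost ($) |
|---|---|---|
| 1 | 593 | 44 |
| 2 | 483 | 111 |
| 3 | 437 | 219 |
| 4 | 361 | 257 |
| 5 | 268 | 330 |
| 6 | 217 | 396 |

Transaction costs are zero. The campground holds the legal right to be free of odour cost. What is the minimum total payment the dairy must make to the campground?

$631

Efficient level: marginal profit ≥ marginal odour cost through level 4, so k* = 4.
With the campground holding the right, the dairy must at least compensate total damage at k*: 44 + 111 + 219 + 257 = 631.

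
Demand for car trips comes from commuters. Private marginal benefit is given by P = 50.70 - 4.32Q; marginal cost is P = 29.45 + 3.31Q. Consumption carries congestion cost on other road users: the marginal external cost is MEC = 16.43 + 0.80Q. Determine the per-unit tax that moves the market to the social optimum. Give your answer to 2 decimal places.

Social marginal benefit = demand − MEC = 34.27 - 5.12Q.
Set SMB = MC: 34.27 - 5.12Q = 29.45 + 3.31Q → Q* = 0.5718.
The Pigouvian tax equals MEC at Q*: 16.43 + 0.80×0.5718 = 16.8874.

tax = 16.89 per unit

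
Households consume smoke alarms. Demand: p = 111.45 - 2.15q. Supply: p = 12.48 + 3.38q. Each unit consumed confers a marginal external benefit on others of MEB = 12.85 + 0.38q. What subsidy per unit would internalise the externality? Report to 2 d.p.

subsidy = 21.10 per unit

Social marginal benefit = demand + MEB = 124.30 - 1.77q.
Set SMB = MC: 124.30 - 1.77q = 12.48 + 3.38q → q* = 21.7126.
The Pigouvian subsidy equals MEB at q*: 12.85 + 0.38×21.7126 = 21.1008.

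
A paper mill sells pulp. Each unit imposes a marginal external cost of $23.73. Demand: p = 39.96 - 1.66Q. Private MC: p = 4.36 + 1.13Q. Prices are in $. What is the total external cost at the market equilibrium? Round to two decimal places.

$302.79

Market equilibrium (private): 4.36 + 1.13Q = 39.96 - 1.66Q → Q_m = 12.7599.
Total external cost = MEC × Q_m = 23.73 × 12.7599 = 302.7924.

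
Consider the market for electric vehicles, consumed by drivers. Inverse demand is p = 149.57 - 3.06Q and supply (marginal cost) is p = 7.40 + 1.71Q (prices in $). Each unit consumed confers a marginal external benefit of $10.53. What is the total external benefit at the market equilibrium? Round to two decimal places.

$313.85

Market equilibrium (private): 7.40 + 1.71Q = 149.57 - 3.06Q → Q_m = 29.8050.
Total external benefit = MEB × Q_m = 10.53 × 29.8050 = 313.8467.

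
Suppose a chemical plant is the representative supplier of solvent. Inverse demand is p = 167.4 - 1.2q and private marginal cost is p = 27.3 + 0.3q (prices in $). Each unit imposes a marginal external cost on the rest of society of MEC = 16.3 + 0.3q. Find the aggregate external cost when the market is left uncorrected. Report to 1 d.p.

$2831.0

Market equilibrium (private): 27.3 + 0.3q = 167.4 - 1.2q → q_m = 93.4000.
Total external cost = ∫₀^{q_m} (16.3 + 0.3q) dq = 16.3×93.4000 + ½×0.3×93.4000² = 2830.9540.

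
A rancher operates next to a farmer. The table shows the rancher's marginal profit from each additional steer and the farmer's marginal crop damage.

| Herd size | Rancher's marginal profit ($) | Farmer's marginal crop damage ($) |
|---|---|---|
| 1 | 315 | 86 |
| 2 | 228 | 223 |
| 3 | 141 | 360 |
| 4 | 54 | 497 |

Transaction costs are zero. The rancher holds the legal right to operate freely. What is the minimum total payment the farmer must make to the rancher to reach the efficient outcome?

Left alone the rancher would choose level 4 (marginal profit stays positive).
Efficient level: k* = 2 (marginal profit ≥ marginal crop damage through 2).
The farmer must at least cover the rancher's forgone profit from cutting 4→2: 141 + 54 = 195.

$195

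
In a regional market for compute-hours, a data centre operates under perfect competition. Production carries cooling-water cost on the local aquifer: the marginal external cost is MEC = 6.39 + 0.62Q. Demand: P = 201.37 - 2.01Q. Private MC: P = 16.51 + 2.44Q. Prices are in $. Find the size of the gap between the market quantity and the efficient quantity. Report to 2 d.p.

6.34 units

Market equilibrium (private): 16.51 + 2.44Q = 201.37 - 2.01Q → Q_m = 41.5416.
Social marginal cost = private MC + MEC = 22.90 + 3.06Q.
Set SMC = demand: 22.90 + 3.06Q = 201.37 - 2.01Q → Q* = 35.2012.
Gap = |41.5416 − 35.2012| = 6.3404.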